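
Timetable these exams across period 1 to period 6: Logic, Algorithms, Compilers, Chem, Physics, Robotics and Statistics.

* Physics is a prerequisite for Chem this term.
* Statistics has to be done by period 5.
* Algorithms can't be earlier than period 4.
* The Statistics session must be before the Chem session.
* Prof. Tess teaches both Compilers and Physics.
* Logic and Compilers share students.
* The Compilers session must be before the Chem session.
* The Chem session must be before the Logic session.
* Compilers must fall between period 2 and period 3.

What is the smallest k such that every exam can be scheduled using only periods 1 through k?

The precedence chain requires at least 3 distinct periods.
Algorithms can't be placed before period 4, so the schedule must run through at least period 4.
4 works (last occupied period: period 4): for example Algorithms=period 4, Robotics=period 1, Statistics=period 1, Compilers=period 2, Logic=period 4, Chem=period 3, Physics=period 1.

4 periods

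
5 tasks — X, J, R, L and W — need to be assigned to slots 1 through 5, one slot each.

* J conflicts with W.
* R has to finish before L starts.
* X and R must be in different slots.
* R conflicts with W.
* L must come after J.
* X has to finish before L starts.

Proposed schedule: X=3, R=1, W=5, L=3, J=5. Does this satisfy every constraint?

No — it violates: L must come after J

R has to finish before L starts — holds.
J conflicts with W — violated.
X has to finish before L starts — violated.
R conflicts with W — holds.
L must come after J — violated.
X and R must be in different slots — holds.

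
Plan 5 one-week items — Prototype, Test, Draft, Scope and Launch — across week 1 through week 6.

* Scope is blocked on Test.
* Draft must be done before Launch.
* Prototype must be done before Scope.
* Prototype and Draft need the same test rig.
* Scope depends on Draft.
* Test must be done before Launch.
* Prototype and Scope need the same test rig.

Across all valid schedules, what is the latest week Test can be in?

Downstream work caps Test at week 5.
Test at week 5 is achievable: Test=week 5; Scope=week 6; Draft=week 1; Launch=week 6; Prototype=week 2.

week 5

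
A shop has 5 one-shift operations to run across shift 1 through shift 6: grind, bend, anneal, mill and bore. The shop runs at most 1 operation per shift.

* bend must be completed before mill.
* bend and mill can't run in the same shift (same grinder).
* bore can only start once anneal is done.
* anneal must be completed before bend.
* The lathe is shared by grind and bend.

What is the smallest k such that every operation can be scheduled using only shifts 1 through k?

5

The precedence chain requires at least 3 distinct shifts.
With at most 1 per shift and 5 operations, at least 5 shifts are needed.
5 works (last occupied shift: shift 5): for example anneal in shift 1, mill in shift 3, bore in shift 4, grind in shift 5, bend in shift 2.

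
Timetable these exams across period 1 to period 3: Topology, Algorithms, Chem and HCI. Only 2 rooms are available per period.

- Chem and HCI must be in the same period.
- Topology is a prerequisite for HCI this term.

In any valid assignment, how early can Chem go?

period 2

Chem must be in the same period as HCI, which can't be before period 2, so Chem is at least period 2.
Chem at period 2 is achievable: Topology -> period 1, Chem -> period 2, HCI -> period 2, Algorithms -> period 1.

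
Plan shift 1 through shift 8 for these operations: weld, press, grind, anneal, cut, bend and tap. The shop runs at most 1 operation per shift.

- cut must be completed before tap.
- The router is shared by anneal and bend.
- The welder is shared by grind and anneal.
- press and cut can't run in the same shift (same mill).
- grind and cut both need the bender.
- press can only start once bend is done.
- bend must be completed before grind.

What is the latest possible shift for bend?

Downstream work caps bend at shift 7.
bend at shift 6 is achievable: press -> shift 7; grind -> shift 8; weld -> shift 3; bend -> shift 6; tap -> shift 2; anneal -> shift 4; cut -> shift 1.
Nothing later works — the conflict and capacity constraints rule out every shift after shift 6.

shift 6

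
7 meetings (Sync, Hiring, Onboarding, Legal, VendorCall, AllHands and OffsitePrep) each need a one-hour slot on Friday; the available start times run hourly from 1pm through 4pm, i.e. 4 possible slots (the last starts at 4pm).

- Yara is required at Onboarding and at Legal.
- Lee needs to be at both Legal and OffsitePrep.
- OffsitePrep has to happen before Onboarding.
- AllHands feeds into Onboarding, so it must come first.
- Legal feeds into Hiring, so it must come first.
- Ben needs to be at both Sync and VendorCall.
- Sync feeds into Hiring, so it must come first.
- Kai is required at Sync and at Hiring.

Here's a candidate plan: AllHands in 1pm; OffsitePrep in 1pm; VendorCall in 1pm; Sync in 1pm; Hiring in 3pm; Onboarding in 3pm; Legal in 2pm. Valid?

No. Ben needs to be at both Sync and VendorCall is not satisfied.

AllHands feeds into Onboarding, so it must come first — holds.
OffsitePrep has to happen before Onboarding — holds.
Ben needs to be at both Sync and VendorCall — violated.
Legal feeds into Hiring, so it must come first — holds.
Yara is required at Onboarding and at Legal — holds.
Lee needs to be at both Legal and OffsitePrep — holds.
Sync feeds into Hiring, so it must come first — holds.
Kai is required at Sync and at Hiring — holds.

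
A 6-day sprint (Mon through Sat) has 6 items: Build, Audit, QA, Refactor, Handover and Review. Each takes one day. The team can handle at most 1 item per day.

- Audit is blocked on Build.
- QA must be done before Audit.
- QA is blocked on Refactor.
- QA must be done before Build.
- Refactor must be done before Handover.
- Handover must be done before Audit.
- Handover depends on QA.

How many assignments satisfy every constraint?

Splitting on Build: it can be Wed (3), Thu (5), Fri (4). Listing each branch's schedules as (Audit, QA, Refactor, Handover, Review):
Build=Wed: (Fri,Tue,Mon,Thu,Sat) (Sat,Tue,Mon,Thu,Fri) (Sat,Tue,Mon,Fri,Thu) — 3.
Build=Thu: (Fri,Tue,Mon,Wed,Sat) (Sat,Tue,Mon,Wed,Fri) (Sat,Tue,Mon,Fri,Wed) (Sat,Wed,Mon,Fri,Tue) (Sat,Wed,Tue,Fri,Mon) — 5.
Build=Fri: (Sat,Tue,Mon,Wed,Thu) (Sat,Tue,Mon,Thu,Wed) (Sat,Wed,Mon,Thu,Tue) (Sat,Wed,Tue,Thu,Mon) — 4.
Summing: 3 + 5 + 4 = 12.

12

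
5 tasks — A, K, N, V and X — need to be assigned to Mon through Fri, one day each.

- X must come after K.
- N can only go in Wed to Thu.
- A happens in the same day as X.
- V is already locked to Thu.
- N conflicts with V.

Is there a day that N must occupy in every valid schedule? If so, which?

N's window is Wed–Thu.
V is fixed at Thu, and N can't share a day with V.
So N must be Wed.

Wed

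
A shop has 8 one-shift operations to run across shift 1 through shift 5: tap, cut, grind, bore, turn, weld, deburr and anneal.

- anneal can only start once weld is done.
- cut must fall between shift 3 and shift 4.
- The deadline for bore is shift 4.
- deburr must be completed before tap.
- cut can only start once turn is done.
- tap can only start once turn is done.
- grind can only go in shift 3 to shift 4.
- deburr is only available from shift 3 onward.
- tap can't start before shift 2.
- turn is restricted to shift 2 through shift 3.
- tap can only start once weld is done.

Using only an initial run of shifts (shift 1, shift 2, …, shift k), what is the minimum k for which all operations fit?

4 shifts

The precedence chain requires at least 2 distinct shifts.
Propagating the time windows through the other constraints, tap can't land before shift 4, so the schedule must run through at least shift 4.
4 works (last occupied shift: shift 4): for example tap=shift 4; cut=shift 3; deburr=shift 3; grind=shift 3; weld=shift 1; turn=shift 2; bore=shift 1; anneal=shift 2.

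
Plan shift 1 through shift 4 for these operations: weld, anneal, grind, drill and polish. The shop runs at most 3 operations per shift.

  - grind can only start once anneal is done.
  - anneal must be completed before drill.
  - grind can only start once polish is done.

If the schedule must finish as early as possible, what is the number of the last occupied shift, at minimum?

shift 2

The precedence chain requires at least 2 distinct shifts.
With at most 3 per shift and 5 operations, at least 2 shifts are needed.
2 works (last occupied shift: shift 2): for example drill in shift 2; anneal in shift 1; grind in shift 2; polish in shift 1; weld in shift 1.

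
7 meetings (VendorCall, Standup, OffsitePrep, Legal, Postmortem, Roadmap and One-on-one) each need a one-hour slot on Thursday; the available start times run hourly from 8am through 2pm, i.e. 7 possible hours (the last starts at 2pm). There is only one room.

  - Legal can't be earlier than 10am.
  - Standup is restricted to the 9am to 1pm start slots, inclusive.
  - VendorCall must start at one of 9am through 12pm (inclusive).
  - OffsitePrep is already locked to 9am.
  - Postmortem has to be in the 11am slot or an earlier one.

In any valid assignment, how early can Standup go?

Standup is available from 9am; Standup's own window allows nothing later than 1pm.
Standup at 10am is achievable: One-on-one=2pm, Legal=12pm, Postmortem=8am, OffsitePrep=9am, VendorCall=11am, Roadmap=1pm, Standup=10am.
Nothing earlier works — the capacity limit rule out every hour before 10am.

10am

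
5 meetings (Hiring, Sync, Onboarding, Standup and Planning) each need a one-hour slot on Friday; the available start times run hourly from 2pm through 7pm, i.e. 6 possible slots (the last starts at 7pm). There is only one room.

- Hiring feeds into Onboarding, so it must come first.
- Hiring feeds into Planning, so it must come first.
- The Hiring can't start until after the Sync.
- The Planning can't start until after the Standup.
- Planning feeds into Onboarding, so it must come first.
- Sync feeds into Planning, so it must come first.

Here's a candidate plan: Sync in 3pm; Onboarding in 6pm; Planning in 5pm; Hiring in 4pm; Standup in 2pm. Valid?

Yes

Hiring feeds into Onboarding, so it must come first — holds.
Sync feeds into Planning, so it must come first — holds.
There is only one room — holds.
Planning feeds into Onboarding, so it must come first — holds.
The Hiring can't start until after the Sync — holds.
The Planning can't start until after the Standup — holds.
Hiring feeds into Planning, so it must come first — holds.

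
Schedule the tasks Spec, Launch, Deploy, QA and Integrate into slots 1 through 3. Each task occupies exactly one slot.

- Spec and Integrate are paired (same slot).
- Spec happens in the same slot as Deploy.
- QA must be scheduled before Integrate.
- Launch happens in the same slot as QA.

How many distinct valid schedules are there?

Enumerating: Launch in 1; Deploy in 2; QA in 1; Spec in 2; Integrate in 2 | Spec in 3; Deploy in 3; Launch in 1; Integrate in 3; QA in 1 | Deploy -> 3, Spec -> 3, Launch -> 2, Integrate -> 3, QA -> 2.

3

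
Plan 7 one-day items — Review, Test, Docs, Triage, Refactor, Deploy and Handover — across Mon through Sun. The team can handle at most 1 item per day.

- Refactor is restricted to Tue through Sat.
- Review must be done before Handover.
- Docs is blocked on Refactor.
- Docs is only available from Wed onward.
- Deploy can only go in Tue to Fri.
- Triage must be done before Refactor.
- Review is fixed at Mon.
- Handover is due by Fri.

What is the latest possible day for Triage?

Downstream work caps Triage at Fri.
Triage at Fri is achievable: Triage -> Fri; Deploy -> Tue; Handover -> Wed; Refactor -> Sat; Docs -> Sun; Test -> Thu; Review -> Mon.

Fri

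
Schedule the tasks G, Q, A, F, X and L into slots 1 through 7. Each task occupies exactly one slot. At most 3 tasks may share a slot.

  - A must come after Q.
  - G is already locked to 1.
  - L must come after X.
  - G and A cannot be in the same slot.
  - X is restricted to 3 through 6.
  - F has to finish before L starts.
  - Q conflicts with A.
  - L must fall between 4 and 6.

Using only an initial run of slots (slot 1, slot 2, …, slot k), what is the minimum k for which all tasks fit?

4 slots

The precedence chain requires at least 2 distinct slots.
With at most 3 per slot and 6 tasks, at least 2 slots are needed.
L can't be placed before 4, so the schedule must run through at least slot 4.
4 works (last occupied slot: 4): for example Q=1, G=1, F=1, X=3, A=2, L=4.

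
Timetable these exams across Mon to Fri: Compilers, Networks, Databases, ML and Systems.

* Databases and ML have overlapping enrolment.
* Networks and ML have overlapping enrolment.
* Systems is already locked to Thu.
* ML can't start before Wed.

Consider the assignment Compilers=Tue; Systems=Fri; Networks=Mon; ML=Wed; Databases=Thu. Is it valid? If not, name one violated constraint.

ML can't start before Wed — holds.
Networks and ML have overlapping enrolment — holds.
Systems is already locked to Thu — violated.
Databases and ML have overlapping enrolment — holds.

No — it violates: Systems is already locked to Thu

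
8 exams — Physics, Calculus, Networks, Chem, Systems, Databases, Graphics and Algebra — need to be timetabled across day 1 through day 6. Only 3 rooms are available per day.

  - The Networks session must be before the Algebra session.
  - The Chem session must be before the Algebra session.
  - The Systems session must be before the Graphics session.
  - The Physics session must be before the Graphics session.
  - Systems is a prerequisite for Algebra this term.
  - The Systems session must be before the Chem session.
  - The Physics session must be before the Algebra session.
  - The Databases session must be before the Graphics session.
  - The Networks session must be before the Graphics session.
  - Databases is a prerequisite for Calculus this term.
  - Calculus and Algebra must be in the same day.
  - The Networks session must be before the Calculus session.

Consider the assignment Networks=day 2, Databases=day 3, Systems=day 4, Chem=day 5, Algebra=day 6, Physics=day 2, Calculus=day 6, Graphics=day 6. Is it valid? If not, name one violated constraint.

Calculus and Algebra must be in the same day — holds.
Only 3 rooms are available per day — holds.
The Networks session must be before the Calculus session — holds.
The Systems session must be before the Chem session — holds.
The Chem session must be before the Algebra session — holds.
The Networks session must be before the Algebra session — holds.
The Systems session must be before the Graphics session — holds.
The Physics session must be before the Algebra session — holds.
The Networks session must be before the Graphics session — holds.
Systems is a prerequisite for Algebra this term — holds.
Databases is a prerequisite for Calculus this term — holds.
The Databases session must be before the Graphics session — holds.
The Physics session must be before the Graphics session — holds.

Yes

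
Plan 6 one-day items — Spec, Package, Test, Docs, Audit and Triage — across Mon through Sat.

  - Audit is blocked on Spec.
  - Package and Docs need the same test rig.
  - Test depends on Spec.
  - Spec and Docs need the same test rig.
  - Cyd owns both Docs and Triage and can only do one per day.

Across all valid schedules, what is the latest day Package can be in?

Sat

Package at Sat is achievable: Audit in Tue; Package in Sat; Spec in Mon; Triage in Mon; Docs in Tue; Test in Tue.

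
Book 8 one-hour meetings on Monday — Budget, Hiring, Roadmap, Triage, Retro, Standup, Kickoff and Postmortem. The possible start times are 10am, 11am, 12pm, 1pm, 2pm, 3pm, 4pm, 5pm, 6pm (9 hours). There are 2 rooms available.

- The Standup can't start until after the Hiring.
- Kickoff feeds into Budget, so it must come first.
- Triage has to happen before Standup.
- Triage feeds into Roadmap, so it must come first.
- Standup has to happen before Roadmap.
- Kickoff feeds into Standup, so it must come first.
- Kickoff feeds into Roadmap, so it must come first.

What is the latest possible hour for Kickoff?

Downstream work caps Kickoff at 4pm.
Kickoff at 4pm is achievable: Budget -> 5pm; Retro -> 11am; Kickoff -> 4pm; Triage -> 10am; Postmortem -> 11am; Standup -> 5pm; Roadmap -> 6pm; Hiring -> 10am.

4pm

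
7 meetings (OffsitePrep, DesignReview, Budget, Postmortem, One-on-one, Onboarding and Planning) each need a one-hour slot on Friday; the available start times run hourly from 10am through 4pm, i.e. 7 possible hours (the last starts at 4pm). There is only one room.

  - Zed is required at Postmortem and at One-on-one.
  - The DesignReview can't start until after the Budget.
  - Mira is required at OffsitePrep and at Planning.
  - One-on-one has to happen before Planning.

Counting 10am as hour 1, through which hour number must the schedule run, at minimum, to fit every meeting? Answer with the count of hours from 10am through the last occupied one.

The precedence chain requires at least 2 distinct hours.
With at most 1 per hour and 7 meetings, at least 7 hours are needed.
7 works (last occupied hour: 4pm): for example Onboarding -> 4pm; One-on-one -> 12pm; Budget -> 10am; Planning -> 1pm; Postmortem -> 3pm; OffsitePrep -> 2pm; DesignReview -> 11am.

7 hours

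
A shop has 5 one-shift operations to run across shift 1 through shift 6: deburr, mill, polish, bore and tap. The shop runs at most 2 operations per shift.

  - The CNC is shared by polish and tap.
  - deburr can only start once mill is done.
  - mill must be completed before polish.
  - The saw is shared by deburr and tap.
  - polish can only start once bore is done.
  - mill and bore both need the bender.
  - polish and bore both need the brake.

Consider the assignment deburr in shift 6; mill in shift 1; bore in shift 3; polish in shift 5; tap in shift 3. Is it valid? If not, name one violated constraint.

Valid

mill must be completed before polish — holds.
The shop runs at most 2 operations per shift — holds.
mill and bore both need the bender — holds.
The saw is shared by deburr and tap — holds.
polish and bore both need the brake — holds.
polish can only start once bore is done — holds.
The CNC is shared by polish and tap — holds.
deburr can only start once mill is done — holds.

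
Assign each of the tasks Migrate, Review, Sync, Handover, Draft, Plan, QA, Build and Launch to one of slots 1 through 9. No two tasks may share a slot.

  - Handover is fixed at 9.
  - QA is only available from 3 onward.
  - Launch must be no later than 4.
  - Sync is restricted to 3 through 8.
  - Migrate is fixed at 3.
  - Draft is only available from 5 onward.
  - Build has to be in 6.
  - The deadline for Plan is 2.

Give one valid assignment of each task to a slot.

Sync=4; Build=6; Draft=5; Handover=9; Plan=1; Launch=2; Migrate=3; QA=7; Review=8

Checking: Sync=4 in [3,8]; Handover=9 in [9,9]; Launch=2 in [1,4]; Plan=1 in [1,2]; Migrate=3 in [3,3]; Draft=5 in [5,9]; Build=6 in [6,6]; QA=7 in [3,9]; max 1 per slot (cap 1).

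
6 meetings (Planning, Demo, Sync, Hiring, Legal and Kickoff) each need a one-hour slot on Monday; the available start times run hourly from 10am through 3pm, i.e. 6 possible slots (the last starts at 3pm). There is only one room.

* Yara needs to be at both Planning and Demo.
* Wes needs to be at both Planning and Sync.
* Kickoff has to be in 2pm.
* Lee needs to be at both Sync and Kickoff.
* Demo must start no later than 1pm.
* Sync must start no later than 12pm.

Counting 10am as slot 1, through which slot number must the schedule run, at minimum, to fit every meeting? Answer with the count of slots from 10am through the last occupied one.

With at most 1 per slot and 6 meetings, at least 6 slots are needed.
Kickoff can't be placed before 2pm — that is slot 5 counting from 10am — so the schedule must run through at least 5 slots.
6 works (last occupied slot: 3pm): for example Legal in 3pm, Planning in 12pm, Kickoff in 2pm, Hiring in 1pm, Sync in 10am, Demo in 11am.

6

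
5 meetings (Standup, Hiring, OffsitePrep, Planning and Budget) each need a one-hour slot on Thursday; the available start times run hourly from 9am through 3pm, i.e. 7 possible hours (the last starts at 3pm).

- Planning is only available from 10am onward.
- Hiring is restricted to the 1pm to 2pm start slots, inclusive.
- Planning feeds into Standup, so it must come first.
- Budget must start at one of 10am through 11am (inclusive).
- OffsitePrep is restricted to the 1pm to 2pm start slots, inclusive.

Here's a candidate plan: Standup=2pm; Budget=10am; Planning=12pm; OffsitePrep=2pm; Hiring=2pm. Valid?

Hiring is restricted to the 1pm to 2pm start slots, inclusive — holds.
Budget must start at one of 10am through 11am (inclusive) — holds.
Planning is only available from 10am onward — holds.
OffsitePrep is restricted to the 1pm to 2pm start slots, inclusive — holds.
Planning feeds into Standup, so it must come first — holds.

Yes, all constraints hold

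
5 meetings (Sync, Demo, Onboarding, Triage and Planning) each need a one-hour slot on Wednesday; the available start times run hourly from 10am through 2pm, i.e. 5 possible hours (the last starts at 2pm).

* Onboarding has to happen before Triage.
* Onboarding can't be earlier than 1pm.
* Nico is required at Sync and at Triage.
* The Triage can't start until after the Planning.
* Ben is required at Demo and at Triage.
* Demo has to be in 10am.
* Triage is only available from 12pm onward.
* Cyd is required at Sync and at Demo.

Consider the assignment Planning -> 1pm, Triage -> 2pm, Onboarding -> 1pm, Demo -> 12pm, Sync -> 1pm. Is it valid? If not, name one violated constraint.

No — it violates: Demo has to be in 10am

Ben is required at Demo and at Triage — holds.
Triage is only available from 12pm onward — holds.
Demo has to be in 10am — violated.
Onboarding can't be earlier than 1pm — holds.
The Triage can't start until after the Planning — holds.
Cyd is required at Sync and at Demo — holds.
Nico is required at Sync and at Triage — holds.
Onboarding has to happen before Triage — holds.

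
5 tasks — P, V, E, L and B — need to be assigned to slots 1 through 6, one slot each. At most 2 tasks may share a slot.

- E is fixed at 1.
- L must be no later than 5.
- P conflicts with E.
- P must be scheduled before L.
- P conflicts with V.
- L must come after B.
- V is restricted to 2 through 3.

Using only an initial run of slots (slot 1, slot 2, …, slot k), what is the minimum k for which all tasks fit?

3 slots

The precedence chain requires at least 2 distinct slots.
With at most 2 per slot and 5 tasks, at least 3 slots are needed.
3 works (last occupied slot: 3): for example L -> 3, V -> 3, E -> 1, B -> 1, P -> 2.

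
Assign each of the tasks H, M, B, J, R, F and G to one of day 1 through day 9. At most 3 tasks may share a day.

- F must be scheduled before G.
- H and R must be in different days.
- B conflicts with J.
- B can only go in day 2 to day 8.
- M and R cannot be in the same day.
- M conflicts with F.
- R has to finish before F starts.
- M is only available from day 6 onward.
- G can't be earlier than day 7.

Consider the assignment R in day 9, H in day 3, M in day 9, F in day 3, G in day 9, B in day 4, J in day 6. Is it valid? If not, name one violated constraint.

R has to finish before F starts — violated.
At most 3 tasks may share a day — holds.
F must be scheduled before G — holds.
M and R cannot be in the same day — violated.
M is only available from day 6 onward — holds.
B can only go in day 2 to day 8 — holds.
B conflicts with J — holds.
H and R must be in different days — holds.
M conflicts with F — holds.
G can't be earlier than day 7 — holds.

No. M and R cannot be in the same day is not satisfied.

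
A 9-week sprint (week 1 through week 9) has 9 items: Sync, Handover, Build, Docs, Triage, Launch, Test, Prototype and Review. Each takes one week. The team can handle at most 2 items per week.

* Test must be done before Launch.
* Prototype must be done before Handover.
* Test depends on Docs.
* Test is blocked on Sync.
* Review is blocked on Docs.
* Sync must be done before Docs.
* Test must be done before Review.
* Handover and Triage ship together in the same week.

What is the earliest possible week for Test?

week 3

Precedence pushes Test to at least week 3; downstream work caps Test at week 8.
Test at week 3 is achievable: Launch in week 4, Review in week 4, Sync in week 1, Prototype in week 1, Test in week 3, Handover in week 5, Triage in week 5, Docs in week 2, Build in week 2.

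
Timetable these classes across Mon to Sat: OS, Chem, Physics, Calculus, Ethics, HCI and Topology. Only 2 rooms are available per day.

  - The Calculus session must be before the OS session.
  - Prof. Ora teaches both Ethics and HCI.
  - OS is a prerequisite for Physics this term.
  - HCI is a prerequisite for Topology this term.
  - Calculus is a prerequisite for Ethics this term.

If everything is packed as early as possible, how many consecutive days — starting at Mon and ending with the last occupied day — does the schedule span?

The precedence chain requires at least 3 distinct days.
With at most 2 per day and 7 classes, at least 4 days are needed.
4 works (last occupied day: Thu): for example Physics=Wed; Ethics=Tue; OS=Tue; Topology=Wed; HCI=Mon; Chem=Thu; Calculus=Mon.

4 days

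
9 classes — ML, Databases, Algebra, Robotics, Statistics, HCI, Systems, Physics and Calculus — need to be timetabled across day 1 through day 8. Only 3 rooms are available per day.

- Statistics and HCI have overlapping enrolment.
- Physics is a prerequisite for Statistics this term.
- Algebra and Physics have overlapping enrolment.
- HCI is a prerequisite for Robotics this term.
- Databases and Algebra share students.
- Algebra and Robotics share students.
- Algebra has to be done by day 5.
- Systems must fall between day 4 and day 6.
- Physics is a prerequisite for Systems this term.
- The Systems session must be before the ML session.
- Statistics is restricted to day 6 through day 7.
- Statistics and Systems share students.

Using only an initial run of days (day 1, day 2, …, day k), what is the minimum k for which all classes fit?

6

The precedence chain requires at least 3 distinct days.
With at most 3 per day and 9 classes, at least 3 days are needed.
Statistics can't be placed before day 6, so the schedule must run through at least day 6.
6 works (last occupied day: day 6): for example ML -> day 5, Statistics -> day 6, Robotics -> day 2, Systems -> day 4, Databases -> day 2, Calculus -> day 1, HCI -> day 1, Physics -> day 2, Algebra -> day 1.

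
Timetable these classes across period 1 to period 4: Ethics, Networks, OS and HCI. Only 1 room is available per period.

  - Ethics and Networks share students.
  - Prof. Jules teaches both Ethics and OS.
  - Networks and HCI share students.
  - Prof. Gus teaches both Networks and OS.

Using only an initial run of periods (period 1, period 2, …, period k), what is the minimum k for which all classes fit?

4

With at most 1 per period and 4 classes, at least 4 periods are needed.
4 works (last occupied period: period 4): for example HCI -> period 4, Ethics -> period 1, OS -> period 3, Networks -> period 2.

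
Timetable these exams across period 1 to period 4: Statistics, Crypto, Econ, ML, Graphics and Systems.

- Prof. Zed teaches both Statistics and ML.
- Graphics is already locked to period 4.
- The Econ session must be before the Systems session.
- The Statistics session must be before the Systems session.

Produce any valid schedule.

ML -> period 2, Systems -> period 2, Statistics -> period 1, Crypto -> period 1, Graphics -> period 4, Econ -> period 1

Checking: Statistics(period 1) before Systems(period 2); Econ(period 1) before Systems(period 2); Statistics(period 1) != ML(period 2); Graphics=period 4 in [period 4,period 4].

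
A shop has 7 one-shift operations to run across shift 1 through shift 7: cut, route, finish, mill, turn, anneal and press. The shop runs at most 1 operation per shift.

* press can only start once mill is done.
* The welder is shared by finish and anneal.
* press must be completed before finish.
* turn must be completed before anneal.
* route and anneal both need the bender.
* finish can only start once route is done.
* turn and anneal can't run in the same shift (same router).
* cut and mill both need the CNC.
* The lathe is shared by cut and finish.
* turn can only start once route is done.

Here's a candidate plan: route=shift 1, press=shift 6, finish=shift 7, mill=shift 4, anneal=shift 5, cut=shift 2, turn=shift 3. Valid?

turn can only start once route is done — holds.
press must be completed before finish — holds.
finish can only start once route is done — holds.
The lathe is shared by cut and finish — holds.
press can only start once mill is done — holds.
turn and anneal can't run in the same shift (same router) — holds.
The shop runs at most 1 operation per shift — holds.
cut and mill both need the CNC — holds.
route and anneal both need the bender — holds.
The welder is shared by finish and anneal — holds.
turn must be completed before anneal — holds.

Yes, all constraints hold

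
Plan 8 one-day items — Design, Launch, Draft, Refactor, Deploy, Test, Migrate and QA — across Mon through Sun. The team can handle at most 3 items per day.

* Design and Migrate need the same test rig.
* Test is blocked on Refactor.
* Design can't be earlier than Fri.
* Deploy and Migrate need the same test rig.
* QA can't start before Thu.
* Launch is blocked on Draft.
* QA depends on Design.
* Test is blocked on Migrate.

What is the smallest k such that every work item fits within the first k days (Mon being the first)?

The precedence chain requires at least 2 distinct days.
With at most 3 per day and 8 work items, at least 3 days are needed.
Propagating the time windows through the other constraints, QA can't land before Sat — that is day 6 counting from Mon — so the schedule must run through at least 6 days.
6 works (last occupied day: Sat): for example Migrate=Mon, Refactor=Mon, Design=Fri, QA=Sat, Draft=Mon, Launch=Tue, Test=Tue, Deploy=Tue.

6 days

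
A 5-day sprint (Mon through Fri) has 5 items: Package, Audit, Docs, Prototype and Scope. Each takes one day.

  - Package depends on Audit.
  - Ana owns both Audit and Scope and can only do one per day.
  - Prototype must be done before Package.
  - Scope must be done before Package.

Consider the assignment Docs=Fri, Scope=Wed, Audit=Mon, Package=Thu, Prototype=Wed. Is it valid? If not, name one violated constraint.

Package depends on Audit — holds.
Ana owns both Audit and Scope and can only do one per day — holds.
Scope must be done before Package — holds.
Prototype must be done before Package — holds.

Valid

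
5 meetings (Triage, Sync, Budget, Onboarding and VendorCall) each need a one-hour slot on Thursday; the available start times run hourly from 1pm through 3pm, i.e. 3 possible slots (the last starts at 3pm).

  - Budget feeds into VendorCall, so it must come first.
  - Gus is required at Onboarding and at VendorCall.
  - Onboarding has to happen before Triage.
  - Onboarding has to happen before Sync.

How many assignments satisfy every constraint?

Splitting on Triage: it can be 2pm (6), 3pm (8). Listing each branch's schedules as (Sync, Budget, Onboarding, VendorCall):
Triage=2pm: (2pm,1pm,1pm,2pm) (2pm,1pm,1pm,3pm) (2pm,2pm,1pm,3pm) (3pm,1pm,1pm,2pm) (3pm,1pm,1pm,3pm) (3pm,2pm,1pm,3pm) — 6.
Triage=3pm: (2pm,1pm,1pm,2pm) (2pm,1pm,1pm,3pm) (2pm,2pm,1pm,3pm) (3pm,1pm,1pm,2pm) (3pm,1pm,1pm,3pm) (3pm,1pm,2pm,3pm) (3pm,2pm,1pm,3pm) (3pm,2pm,2pm,3pm) — 8.
Summing: 6 + 8 = 14.

14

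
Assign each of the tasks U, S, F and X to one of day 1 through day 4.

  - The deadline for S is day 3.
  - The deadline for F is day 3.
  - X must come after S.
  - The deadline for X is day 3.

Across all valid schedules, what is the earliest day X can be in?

Precedence pushes X to at least day 2; X's own window allows nothing later than day 3.
X at day 2 is achievable: U=day 1, S=day 1, X=day 2, F=day 1.

day 2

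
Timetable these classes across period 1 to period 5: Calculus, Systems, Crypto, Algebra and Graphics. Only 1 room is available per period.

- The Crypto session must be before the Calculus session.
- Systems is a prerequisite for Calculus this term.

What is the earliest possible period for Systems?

Downstream work caps Systems at period 4.
Systems at period 1 is achievable: Systems -> period 1; Graphics -> period 5; Algebra -> period 4; Crypto -> period 2; Calculus -> period 3.

period 1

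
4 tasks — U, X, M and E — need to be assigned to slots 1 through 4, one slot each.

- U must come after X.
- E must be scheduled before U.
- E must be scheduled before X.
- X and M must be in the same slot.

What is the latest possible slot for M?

M must be in the same slot as X, which can't be before 2, so M is at least 2; M must be in the same slot as X, which can't be after 3, so M is at most 3.
M at 3 is achievable: X in 3; M in 3; E in 1; U in 4.

3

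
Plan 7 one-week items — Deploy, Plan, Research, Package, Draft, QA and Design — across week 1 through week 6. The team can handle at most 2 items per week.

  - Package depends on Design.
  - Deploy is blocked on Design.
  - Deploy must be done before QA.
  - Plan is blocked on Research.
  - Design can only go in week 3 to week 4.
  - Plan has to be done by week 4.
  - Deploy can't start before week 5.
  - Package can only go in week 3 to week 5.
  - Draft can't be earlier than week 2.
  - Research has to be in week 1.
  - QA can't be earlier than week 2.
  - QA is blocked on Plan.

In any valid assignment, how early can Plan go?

week 2

Precedence pushes Plan to at least week 2; Plan's own window allows nothing later than week 4.
Plan at week 2 is achievable: Draft -> week 2; Deploy -> week 5; Package -> week 4; QA -> week 6; Research -> week 1; Plan -> week 2; Design -> week 3.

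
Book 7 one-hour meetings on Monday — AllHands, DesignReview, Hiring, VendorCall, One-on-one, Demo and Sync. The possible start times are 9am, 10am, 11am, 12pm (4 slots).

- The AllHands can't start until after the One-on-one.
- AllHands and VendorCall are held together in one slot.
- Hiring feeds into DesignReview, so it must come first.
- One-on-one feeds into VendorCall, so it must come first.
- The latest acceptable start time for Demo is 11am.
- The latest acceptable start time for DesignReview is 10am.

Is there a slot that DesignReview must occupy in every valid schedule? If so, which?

Precedence pushes DesignReview to at least 10am; DesignReview's own window allows nothing later than 10am.
So DesignReview is pinned to 10am.

10am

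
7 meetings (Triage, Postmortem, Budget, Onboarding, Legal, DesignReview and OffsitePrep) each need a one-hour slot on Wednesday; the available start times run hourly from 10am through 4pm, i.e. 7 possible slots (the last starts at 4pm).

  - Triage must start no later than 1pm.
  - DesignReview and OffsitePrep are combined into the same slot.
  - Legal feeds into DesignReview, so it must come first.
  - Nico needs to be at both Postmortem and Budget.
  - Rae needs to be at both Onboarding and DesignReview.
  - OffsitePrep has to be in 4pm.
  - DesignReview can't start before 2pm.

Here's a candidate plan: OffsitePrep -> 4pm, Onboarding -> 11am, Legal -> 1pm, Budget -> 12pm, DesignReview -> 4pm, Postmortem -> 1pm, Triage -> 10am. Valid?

Triage must start no later than 1pm — holds.
Rae needs to be at both Onboarding and DesignReview — holds.
Nico needs to be at both Postmortem and Budget — holds.
DesignReview and OffsitePrep are combined into the same slot — holds.
OffsitePrep has to be in 4pm — holds.
Legal feeds into DesignReview, so it must come first — holds.
DesignReview can't start before 2pm — holds.

Yes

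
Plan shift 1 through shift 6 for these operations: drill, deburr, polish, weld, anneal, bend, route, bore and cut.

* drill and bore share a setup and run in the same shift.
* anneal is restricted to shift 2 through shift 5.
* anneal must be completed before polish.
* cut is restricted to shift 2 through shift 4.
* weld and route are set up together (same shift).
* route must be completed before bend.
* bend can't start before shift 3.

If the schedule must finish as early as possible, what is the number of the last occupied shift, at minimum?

The precedence chain requires at least 2 distinct shifts.
bend can't be placed before shift 3, so the schedule must run through at least shift 3.
3 works (last occupied shift: shift 3): for example drill in shift 1, route in shift 1, bend in shift 3, deburr in shift 1, cut in shift 2, weld in shift 1, bore in shift 1, anneal in shift 2, polish in shift 3.

3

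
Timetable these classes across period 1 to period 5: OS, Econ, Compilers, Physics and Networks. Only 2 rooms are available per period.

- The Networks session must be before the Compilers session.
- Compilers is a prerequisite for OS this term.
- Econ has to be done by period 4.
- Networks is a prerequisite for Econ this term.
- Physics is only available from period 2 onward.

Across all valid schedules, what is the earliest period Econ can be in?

period 2

Precedence pushes Econ to at least period 2; Econ's own window allows nothing later than period 4.
Econ at period 2 is achievable: Networks=period 1, OS=period 4, Compilers=period 3, Econ=period 2, Physics=period 2.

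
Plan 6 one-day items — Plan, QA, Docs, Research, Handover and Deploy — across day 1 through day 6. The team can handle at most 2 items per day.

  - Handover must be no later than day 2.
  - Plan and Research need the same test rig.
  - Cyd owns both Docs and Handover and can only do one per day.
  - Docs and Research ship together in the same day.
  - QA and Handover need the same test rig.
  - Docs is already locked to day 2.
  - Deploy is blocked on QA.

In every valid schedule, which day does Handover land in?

Handover's window is day 1–day 2.
Docs is fixed at day 2, and Handover can't share a day with Docs.
So Handover must be day 1.

day 1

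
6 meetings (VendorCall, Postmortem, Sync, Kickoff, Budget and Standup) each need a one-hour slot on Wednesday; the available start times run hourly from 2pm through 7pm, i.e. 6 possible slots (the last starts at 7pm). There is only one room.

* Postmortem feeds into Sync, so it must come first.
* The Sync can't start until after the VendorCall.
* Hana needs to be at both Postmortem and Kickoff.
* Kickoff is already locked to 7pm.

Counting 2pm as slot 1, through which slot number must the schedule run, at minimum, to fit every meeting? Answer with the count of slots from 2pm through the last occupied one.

The precedence chain requires at least 2 distinct slots.
With at most 1 per slot and 6 meetings, at least 6 slots are needed.
Kickoff can't be placed before 7pm — that is slot 6 counting from 2pm — so the schedule must run through at least 6 slots.
6 works (last occupied slot: 7pm): for example Postmortem=3pm; Sync=4pm; Budget=5pm; VendorCall=2pm; Standup=6pm; Kickoff=7pm.

6 slots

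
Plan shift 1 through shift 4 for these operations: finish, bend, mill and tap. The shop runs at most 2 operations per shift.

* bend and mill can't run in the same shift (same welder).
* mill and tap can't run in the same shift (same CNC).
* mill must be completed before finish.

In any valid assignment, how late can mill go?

Downstream work caps mill at shift 3.
mill at shift 3 is achievable: bend in shift 1; finish in shift 4; tap in shift 1; mill in shift 3.

shift 3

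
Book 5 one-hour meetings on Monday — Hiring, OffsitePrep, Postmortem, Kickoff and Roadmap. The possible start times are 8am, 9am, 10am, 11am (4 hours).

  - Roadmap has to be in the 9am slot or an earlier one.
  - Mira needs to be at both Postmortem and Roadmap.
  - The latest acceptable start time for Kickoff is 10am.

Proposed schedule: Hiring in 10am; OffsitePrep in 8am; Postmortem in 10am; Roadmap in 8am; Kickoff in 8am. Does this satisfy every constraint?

The latest acceptable start time for Kickoff is 10am — holds.
Mira needs to be at both Postmortem and Roadmap — holds.
Roadmap has to be in the 9am slot or an earlier one — holds.

Yes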